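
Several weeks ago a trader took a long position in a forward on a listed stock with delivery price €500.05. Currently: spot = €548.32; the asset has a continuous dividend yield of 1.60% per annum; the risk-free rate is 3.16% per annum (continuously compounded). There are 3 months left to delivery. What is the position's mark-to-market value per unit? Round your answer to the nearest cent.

€50.02

Current fair forward for the remaining 3 months: F = S·e^((r − q)·T), (r − q) = 0.0316 − 0.0160 = 0.0156
F = 548.32 · e^(0.0156 × 3/12) = 548.32 × 1.003908 = 550.4628
Value of long forward = (F − K)·e^(−rT) = (550.4628 − 500.05) · e^(−0.0316·3/12)
= 50.4128 × 0.992131 = 50.02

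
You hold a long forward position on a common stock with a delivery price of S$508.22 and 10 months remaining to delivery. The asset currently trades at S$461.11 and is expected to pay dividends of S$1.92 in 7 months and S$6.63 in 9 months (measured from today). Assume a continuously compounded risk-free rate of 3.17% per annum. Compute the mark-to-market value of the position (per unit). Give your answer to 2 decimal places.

PV(remaining dividends) I = 1.92·e^(−0.0317·7/12) + 6.63·e^(−0.0317·9/12) = 8.3591
Current forward F = (S − I)·e^(rT) = (461.11 − 8.3591)·e^(0.0317·10/12) = 452.7509 × 1.026769 = 464.8706
Value (long) = (F − K)·e^(−rT) = (464.8706 − 508.22) × 0.973929 = -42.2192
Value = -S$42.22

-S$42.22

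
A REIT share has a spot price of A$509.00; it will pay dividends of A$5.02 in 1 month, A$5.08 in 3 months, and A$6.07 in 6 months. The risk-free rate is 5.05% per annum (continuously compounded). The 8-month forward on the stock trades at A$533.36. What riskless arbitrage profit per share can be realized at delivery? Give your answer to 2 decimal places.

PV(dividends) I = 5.02·e^(−0.0505·1/12) + 5.08·e^(−0.0505·3/12) + 6.07·e^(−0.0505·6/12) = 15.9338
Fair forward F* = (S − I)·e^(rT) = (509.00 − 15.9338)·e^0.033667 = 493.0662 × 1.034240 = 509.9488
Market A$533.36 > fair 509.9488: forward overpriced → cash-and-carry (borrow at r, buy the stock and collect the dividends, short the forward).
Profit at T = |F_mkt − F*| = |533.36 − 509.9488| = A$23.41 per share

A$23.41 per share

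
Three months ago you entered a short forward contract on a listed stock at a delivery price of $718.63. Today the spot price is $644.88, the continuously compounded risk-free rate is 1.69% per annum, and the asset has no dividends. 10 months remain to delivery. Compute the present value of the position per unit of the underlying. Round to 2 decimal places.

Current fair forward for the remaining 10 months: F = S·e^(r·T), r = 0.0169
F = 644.88 · e^(0.0169 × 10/12) = 644.88 × 1.014183 = 654.0263
Value of long forward = (F − K)·e^(−rT) = (654.0263 − 718.63) · e^(−0.0169·10/12)
= -64.6037 × 0.986015 = -63.70
Short position value = −(long value) = $63.70

$63.70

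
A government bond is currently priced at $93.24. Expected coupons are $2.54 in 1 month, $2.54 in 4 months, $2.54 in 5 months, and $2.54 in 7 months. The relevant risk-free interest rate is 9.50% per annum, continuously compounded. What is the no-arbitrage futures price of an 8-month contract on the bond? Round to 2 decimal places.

PV(coupons) I = 2.54·e^(−0.0950·1/12) + 2.54·e^(−0.0950·4/12) + 2.54·e^(−0.0950·5/12) + 2.54·e^(−0.0950·7/12)
I = 2.5200 + 2.4608 + 2.4414 + 2.4031 = 9.8253
F = (S − I)·e^(rT) = (93.24 − 9.8253) · e^(0.0950·8/12)
= 83.4147 · e^0.063333 = 83.4147 × 1.065382 = $88.87

$88.87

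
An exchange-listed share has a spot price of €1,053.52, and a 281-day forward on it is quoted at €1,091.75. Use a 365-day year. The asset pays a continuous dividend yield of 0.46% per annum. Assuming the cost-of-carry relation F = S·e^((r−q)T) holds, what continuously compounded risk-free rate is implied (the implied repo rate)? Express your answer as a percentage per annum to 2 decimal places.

From F = S·e^((r−q)T): (r − q) = ln(F/S)/T
ln(1091.75/1053.52) = ln(1.036288) = 0.035645
(r − q) = 0.035645 / (281/365) = 0.046300
r = ln(F/S)/T + q = 0.046300 + 0.0046 = 0.050900
r = 5.09%

5.09%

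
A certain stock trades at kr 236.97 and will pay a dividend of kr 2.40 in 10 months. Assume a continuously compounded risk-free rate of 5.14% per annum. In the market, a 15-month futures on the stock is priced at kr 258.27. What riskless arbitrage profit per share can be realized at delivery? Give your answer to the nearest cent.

kr 8.03 per share

PV(dividends) I = 2.40·e^(−0.0514·10/12) = 2.2994
Fair futures F* = (S − I)·e^(rT) = (236.97 − 2.2994)·e^0.064250 = 234.6706 × 1.066359 = 250.2431
Market kr 258.27 > fair 250.2431: forward overpriced → cash-and-carry (borrow at r, buy the stock and collect the dividends, short the forward).
Profit at T = |F_mkt − F*| = |258.27 − 250.2431| = kr 8.03 per share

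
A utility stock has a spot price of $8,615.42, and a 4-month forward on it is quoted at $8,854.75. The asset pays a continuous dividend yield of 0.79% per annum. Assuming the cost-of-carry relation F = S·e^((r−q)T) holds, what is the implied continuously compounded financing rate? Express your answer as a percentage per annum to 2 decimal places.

From F = S·e^((r−q)T): (r − q) = ln(F/S)/T
ln(8854.75/8615.42) = ln(1.027779) = 0.027400
(r − q) = 0.027400 / (4/12) = 0.082200
r = ln(F/S)/T + q = 0.082200 + 0.0079 = 0.090100
r = 9.01%

9.01%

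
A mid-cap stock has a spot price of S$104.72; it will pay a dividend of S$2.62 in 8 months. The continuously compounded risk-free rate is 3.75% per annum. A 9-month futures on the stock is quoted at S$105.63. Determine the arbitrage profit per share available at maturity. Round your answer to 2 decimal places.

PV(dividends) I = 2.62·e^(−0.0375·8/12) = 2.5553
Fair futures F* = (S − I)·e^(rT) = (104.72 − 2.5553)·e^0.028125 = 102.1647 × 1.028524 = 105.0788
Market S$105.63 > fair 105.0788: forward overpriced → cash-and-carry (borrow at r, buy the stock and collect the dividends, short the forward).
Profit at T = |F_mkt − F*| = |105.63 − 105.0788| = S$0.55 per share

S$0.55 per share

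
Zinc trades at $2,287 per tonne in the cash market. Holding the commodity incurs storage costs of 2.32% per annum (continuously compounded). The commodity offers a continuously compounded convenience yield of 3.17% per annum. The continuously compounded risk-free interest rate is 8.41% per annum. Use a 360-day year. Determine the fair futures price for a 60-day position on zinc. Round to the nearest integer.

Net carry = r + u − y = 0.0841 + 0.0232 − 0.0317 = 0.0756
F = S·e^((r+u−y)T) = 2287 · e^(0.0756 × 60/360) = 2287 · e^0.012600
= 2287 × 1.012680 = $2,316 per tonne

$2,316 per tonne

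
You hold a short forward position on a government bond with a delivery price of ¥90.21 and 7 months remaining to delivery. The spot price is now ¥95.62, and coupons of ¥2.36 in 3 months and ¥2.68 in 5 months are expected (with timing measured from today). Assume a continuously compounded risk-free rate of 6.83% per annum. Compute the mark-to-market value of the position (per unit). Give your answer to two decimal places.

PV(remaining coupons) I = 2.36·e^(−0.0683·3/12) + 2.68·e^(−0.0683·5/12) = 4.9249
Current forward F = (S − I)·e^(rT) = (95.62 − 4.9249)·e^(0.0683·7/12) = 90.6951 × 1.040646 = 94.3815
Value (long) = (F − K)·e^(−rT) = (94.3815 − 90.21) × 0.960942 = 4.0086
Short position value = −(long value) = -¥4.01

-¥4.01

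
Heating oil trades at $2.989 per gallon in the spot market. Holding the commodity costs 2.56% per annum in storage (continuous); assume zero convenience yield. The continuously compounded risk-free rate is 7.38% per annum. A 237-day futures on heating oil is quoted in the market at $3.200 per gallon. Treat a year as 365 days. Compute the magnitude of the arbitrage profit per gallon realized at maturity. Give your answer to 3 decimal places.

Fair futures: F* = S·e^(carry·T), with carry = (r + u) = 0.0738 + 0.0256 = 0.0994
F* = 2.989 · e^(0.0994 × 237/365) = 2.989 · e^0.064542 = 2.989 × 1.066670 = $3.1883
Market $3.200 > fair $3.1883: forward overpriced → cash-and-carry (buy spot, short the forward).
At maturity, profit = |F_mkt − F*| = |3.200 − 3.1883| = $0.012 per gallon

$0.012 per gallon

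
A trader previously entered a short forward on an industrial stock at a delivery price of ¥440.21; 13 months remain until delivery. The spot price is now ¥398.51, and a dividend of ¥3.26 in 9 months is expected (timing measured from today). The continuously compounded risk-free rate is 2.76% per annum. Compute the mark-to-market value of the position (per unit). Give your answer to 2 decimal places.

PV(remaining dividends) I = 3.26·e^(−0.0276·9/12) = 3.1932
Current forward F = (S − I)·e^(rT) = (398.51 − 3.1932)·e^(0.0276·13/12) = 395.3168 × 1.030351 = 407.3151
Value (long) = (F − K)·e^(−rT) = (407.3151 − 440.21) × 0.970543 = -31.9259
Short position value = −(long value) = ¥31.93

¥31.93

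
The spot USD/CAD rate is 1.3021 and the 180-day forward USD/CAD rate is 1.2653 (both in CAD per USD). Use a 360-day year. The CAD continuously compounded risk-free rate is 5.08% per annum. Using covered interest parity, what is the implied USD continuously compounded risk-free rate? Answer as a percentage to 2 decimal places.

F = S·e^((r_CAD − r_USD)T) ⇒ r_USD = r_CAD − ln(F/S)/T
ln(1.2653/1.3021) = -0.028669; /(180/360) = -0.057338
r_USD = 0.0508 + 0.057338 = 0.108138
r_USD = 10.81%

10.81%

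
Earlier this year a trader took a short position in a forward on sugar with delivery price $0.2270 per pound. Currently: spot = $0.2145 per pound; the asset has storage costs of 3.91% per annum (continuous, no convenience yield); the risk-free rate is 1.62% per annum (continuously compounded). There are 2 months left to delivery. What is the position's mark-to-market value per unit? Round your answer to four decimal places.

$0.0105 per pound

Current fair forward for the remaining 2 months: F = S·e^((r + u)·T), (r + u) = 0.0162 + 0.0391 = 0.0553
F = 0.2145 · e^(0.0553 × 2/12) = 0.2145 × 1.009259 = 0.2165
Value of long forward = (F − K)·e^(−rT) = (0.2165 − 0.2270) · e^(−0.0162·2/12)
= -0.0105 × 0.997304 = -0.0105
Short position value = −(long value) = $0.0105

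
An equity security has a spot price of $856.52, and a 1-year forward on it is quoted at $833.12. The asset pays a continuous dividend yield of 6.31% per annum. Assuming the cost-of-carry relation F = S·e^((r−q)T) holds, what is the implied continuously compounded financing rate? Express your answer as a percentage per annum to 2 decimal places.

From F = S·e^((r−q)T): (r − q) = ln(F/S)/T
ln(833.12/856.52) = ln(0.972680) = -0.027700
(r − q) = -0.027700 / (1) = -0.027700
r = ln(F/S)/T + q = -0.027700 + 0.0631 = 0.035400
r = 3.54%

3.54%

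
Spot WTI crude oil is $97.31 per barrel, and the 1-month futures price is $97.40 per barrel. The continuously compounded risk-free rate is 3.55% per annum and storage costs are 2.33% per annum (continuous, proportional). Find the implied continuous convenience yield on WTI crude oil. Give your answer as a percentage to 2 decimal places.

F = S·e^((r+u−y)T) ⇒ (r+u−y) = ln(F/S)/T
ln(97.40/97.31) = 0.000924; /T ⇒ 0.011088
y = r + u − ln(F/S)/T = 0.0355 + 0.0233 − 0.011088 = 0.047712
y = 4.77%

4.77%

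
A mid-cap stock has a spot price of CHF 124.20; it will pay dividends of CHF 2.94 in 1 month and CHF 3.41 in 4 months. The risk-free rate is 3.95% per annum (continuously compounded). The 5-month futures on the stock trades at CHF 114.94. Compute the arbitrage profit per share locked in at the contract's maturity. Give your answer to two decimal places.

CHF 4.92 per share

PV(dividends) I = 2.94·e^(−0.0395·1/12) + 3.41·e^(−0.0395·4/12) = 6.2957
Fair futures F* = (S − I)·e^(rT) = (124.20 − 6.2957)·e^0.016458 = 117.9043 × 1.016594 = 119.8608
Market CHF 114.94 < fair 119.8608: forward underpriced → reverse cash-and-carry (short the stock, invest proceeds at r, pay the dividends, go long the forward).
Profit at T = |F_mkt − F*| = |114.94 − 119.8608| = CHF 4.92 per share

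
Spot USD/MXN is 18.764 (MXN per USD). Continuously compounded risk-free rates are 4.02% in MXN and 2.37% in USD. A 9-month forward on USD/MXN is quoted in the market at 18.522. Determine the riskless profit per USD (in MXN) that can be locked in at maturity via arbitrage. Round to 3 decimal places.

0.476 per USD (in MXN)

Fair forward: F* = S·e^(carry·T), with carry = (r_MXN − r_USD) = 0.0402 − 0.0237 = 0.0165
F* = 18.764 · e^(0.0165 × 9/12) = 18.764 · e^0.012375 = 18.764 × 1.012452 = 18.9976
Market 18.522 < fair 18.9976: forward underpriced → reverse cash-and-carry (short spot, go long the forward).
At maturity, profit = |F_mkt − F*| = |18.522 − 18.9976| = 0.476 per USD (in MXN)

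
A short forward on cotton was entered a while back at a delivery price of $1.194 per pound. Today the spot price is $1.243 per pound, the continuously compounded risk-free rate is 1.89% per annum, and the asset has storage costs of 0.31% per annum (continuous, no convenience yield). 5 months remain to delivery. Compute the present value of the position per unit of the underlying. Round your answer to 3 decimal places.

-$0.060 per pound

Current fair forward for the remaining 5 months: F = S·e^((r + u)·T), (r + u) = 0.0189 + 0.0031 = 0.0220
F = 1.243 · e^(0.0220 × 5/12) = 1.243 × 1.009209 = 1.2544
Value of long forward = (F − K)·e^(−rT) = (1.2544 − 1.194) · e^(−0.0189·5/12)
= 0.0604 × 0.992156 = 0.060
Short position value = −(long value) = -$0.060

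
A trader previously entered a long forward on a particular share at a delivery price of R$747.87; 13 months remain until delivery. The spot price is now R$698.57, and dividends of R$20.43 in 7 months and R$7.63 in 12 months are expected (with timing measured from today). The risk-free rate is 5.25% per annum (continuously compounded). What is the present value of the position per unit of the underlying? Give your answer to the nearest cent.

PV(remaining dividends) I = 20.43·e^(−0.0525·7/12) + 7.63·e^(−0.0525·12/12) = 27.0536
Current forward F = (S − I)·e^(rT) = (698.57 − 27.0536)·e^(0.0525·13/12) = 671.5164 × 1.058523 = 710.8156
Value (long) = (F − K)·e^(−rT) = (710.8156 − 747.87) × 0.944712 = -35.0057
Value = -R$35.01

-R$35.01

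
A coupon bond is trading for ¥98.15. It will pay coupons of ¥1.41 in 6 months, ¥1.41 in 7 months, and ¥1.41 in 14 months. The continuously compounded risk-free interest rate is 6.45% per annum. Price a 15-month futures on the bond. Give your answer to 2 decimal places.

¥102.02

PV(coupons) I = 1.41·e^(−0.0645·6/12) + 1.41·e^(−0.0645·7/12) + 1.41·e^(−0.0645·14/12)
I = 1.3653 + 1.3579 + 1.3078 = 4.0310
F = (S − I)·e^(rT) = (98.15 − 4.0310) · e^(0.0645·15/12)
= 94.1190 · e^0.080625 = 94.1190 × 1.083964 = ¥102.02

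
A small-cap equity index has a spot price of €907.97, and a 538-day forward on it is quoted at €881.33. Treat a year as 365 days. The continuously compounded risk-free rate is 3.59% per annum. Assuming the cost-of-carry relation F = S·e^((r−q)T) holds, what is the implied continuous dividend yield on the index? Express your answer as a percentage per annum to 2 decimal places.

From F = S·e^((r−q)T): (r − q) = ln(F/S)/T
ln(881.33/907.97) = ln(0.970660) = -0.029779
(r − q) = -0.029779 / (538/365) = -0.020203
q = r − ln(F/S)/T = 0.0359 + 0.020203 = 0.056103
q = 5.61%

5.61%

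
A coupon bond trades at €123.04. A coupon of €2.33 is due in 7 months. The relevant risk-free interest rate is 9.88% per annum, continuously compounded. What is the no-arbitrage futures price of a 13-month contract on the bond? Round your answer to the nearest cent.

€134.49

PV(coupons) I = 2.33·e^(−0.0988·7/12)
I = 2.1995
F = (S − I)·e^(rT) = (123.04 − 2.1995) · e^(0.0988·13/12)
= 120.8405 · e^0.107033 = 120.8405 × 1.112971 = €134.49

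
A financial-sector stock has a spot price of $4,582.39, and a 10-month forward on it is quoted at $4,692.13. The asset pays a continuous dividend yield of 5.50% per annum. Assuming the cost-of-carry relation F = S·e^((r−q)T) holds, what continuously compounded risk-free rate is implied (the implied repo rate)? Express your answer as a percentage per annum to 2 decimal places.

8.34%

From F = S·e^((r−q)T): (r − q) = ln(F/S)/T
ln(4692.13/4582.39) = ln(1.023948) = 0.023666
(r − q) = 0.023666 / (10/12) = 0.028399
r = ln(F/S)/T + q = 0.028399 + 0.0550 = 0.083399
r = 8.34%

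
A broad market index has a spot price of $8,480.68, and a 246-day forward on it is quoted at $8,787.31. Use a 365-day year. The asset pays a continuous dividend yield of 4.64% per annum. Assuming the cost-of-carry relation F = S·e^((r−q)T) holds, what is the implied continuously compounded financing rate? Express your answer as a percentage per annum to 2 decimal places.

9.91%

From F = S·e^((r−q)T): (r − q) = ln(F/S)/T
ln(8787.31/8480.68) = ln(1.036156) = 0.035518
(r − q) = 0.035518 / (246/365) = 0.052699
r = ln(F/S)/T + q = 0.052699 + 0.0464 = 0.099099
r = 9.91%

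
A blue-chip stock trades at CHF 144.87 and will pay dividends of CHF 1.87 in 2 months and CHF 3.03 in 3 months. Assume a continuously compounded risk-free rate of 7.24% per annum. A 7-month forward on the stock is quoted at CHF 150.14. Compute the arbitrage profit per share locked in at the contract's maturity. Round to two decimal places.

CHF 4.05 per share

PV(dividends) I = 1.87·e^(−0.0724·2/12) + 3.03·e^(−0.0724·3/12) = 4.8232
Fair forward F* = (S − I)·e^(rT) = (144.87 − 4.8232)·e^0.042233 = 140.0468 × 1.043138 = 146.0881
Market CHF 150.14 > fair 146.0881: forward overpriced → cash-and-carry (borrow at r, buy the stock and collect the dividends, short the forward).
Profit at T = |F_mkt − F*| = |150.14 − 146.0881| = CHF 4.05 per share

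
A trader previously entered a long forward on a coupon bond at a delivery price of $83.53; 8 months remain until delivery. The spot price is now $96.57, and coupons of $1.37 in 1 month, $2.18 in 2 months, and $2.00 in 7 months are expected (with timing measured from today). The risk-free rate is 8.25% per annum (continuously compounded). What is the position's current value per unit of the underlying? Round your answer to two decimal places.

$12.09

PV(remaining coupons) I = 1.37·e^(−0.0825·1/12) + 2.18·e^(−0.0825·2/12) + 2.00·e^(−0.0825·7/12) = 5.4169
Current forward F = (S − I)·e^(rT) = (96.57 − 5.4169)·e^(0.0825·8/12) = 91.1531 × 1.056541 = 96.3070
Value (long) = (F − K)·e^(−rT) = (96.3070 − 83.53) × 0.946485 = 12.0932
Value = $12.09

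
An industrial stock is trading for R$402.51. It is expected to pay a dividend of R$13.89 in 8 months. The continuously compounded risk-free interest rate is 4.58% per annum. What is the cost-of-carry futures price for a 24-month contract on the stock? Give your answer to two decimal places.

PV(dividends) I = 13.89·e^(−0.0458·8/12)
I = 13.4723
F = (S − I)·e^(rT) = (402.51 − 13.4723) · e^(0.0458·24/12)
= 389.0377 · e^0.091600 = 389.0377 × 1.095926 = R$426.36

R$426.36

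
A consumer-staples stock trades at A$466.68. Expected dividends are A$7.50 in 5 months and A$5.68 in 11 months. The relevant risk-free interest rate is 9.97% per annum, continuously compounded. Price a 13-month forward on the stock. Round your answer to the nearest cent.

A$506.12

PV(dividends) I = 7.50·e^(−0.0997·5/12) + 5.68·e^(−0.0997·11/12)
I = 7.1948 + 5.1839 = 12.3787
F = (S − I)·e^(rT) = (466.68 − 12.3787) · e^(0.0997·13/12)
= 454.3013 · e^0.108008 = 454.3013 × 1.114057 = A$506.12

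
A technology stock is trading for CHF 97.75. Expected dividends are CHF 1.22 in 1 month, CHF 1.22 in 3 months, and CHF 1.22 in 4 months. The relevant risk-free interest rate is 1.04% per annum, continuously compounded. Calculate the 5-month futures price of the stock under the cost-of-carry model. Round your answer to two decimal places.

CHF 94.51

PV(dividends) I = 1.22·e^(−0.0104·1/12) + 1.22·e^(−0.0104·3/12) + 1.22·e^(−0.0104·4/12)
I = 1.2189 + 1.2168 + 1.2158 = 3.6515
F = (S − I)·e^(rT) = (97.75 − 3.6515) · e^(0.0104·5/12)
= 94.0985 · e^0.004333 = 94.0985 × 1.004342 = CHF 94.51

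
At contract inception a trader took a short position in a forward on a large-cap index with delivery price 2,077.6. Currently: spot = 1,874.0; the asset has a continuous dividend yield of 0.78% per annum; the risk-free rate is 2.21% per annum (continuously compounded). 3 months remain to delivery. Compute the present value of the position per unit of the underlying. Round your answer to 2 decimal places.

Current fair forward for the remaining 3 months: F = S·e^((r − q)·T), (r − q) = 0.0221 − 0.0078 = 0.0143
F = 1874.0 · e^(0.0143 × 3/12) = 1874.0 × 1.00358140 = 1880.7115
Value of long forward = (F − K)·e^(−rT) = (1880.7115 − 2077.6) · e^(−0.0221·3/12)
= -196.8885 × 0.99449023 = -195.80
Short position value = −(long value) = 195.80

195.80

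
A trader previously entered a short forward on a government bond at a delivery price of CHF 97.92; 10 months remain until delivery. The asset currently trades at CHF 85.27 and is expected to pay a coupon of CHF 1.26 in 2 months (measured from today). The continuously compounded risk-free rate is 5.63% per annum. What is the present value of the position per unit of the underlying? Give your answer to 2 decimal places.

CHF 9.41

PV(remaining coupons) I = 1.26·e^(−0.0563·2/12) = 1.2482
Current forward F = (S − I)·e^(rT) = (85.27 − 1.2482)·e^(0.0563·10/12) = 84.0218 × 1.048035 = 88.0578
Value (long) = (F − K)·e^(−rT) = (88.0578 − 97.92) × 0.954167 = -9.4102
Short position value = −(long value) = CHF 9.41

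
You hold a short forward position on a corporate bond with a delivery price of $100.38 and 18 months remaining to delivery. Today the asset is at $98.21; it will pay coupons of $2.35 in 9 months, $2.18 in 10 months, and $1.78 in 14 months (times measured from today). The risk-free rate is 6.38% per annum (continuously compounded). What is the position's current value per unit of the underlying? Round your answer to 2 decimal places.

-$1.03

PV(remaining coupons) I = 2.35·e^(−0.0638·9/12) + 2.18·e^(−0.0638·10/12) + 1.78·e^(−0.0638·14/12) = 5.9596
Current forward F = (S − I)·e^(rT) = (98.21 − 5.9596)·e^(0.0638·18/12) = 92.2504 × 1.100429 = 101.5150
Value (long) = (F − K)·e^(−rT) = (101.5150 − 100.38) × 0.908737 = 1.0314
Short position value = −(long value) = -$1.03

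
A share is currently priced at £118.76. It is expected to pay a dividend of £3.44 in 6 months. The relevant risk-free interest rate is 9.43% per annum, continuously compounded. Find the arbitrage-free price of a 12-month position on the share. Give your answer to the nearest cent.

PV(dividends) I = 3.44·e^(−0.0943·6/12)
I = 3.2816
F = (S − I)·e^(rT) = (118.76 − 3.2816) · e^(0.0943·12/12)
= 115.4784 · e^0.094300 = 115.4784 × 1.098889 = £126.90

£126.90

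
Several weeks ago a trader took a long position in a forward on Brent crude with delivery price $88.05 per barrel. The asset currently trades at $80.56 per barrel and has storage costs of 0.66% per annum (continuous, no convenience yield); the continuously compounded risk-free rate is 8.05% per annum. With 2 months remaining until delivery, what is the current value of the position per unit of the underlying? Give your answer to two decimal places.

Current fair forward for the remaining 2 months: F = S·e^((r + u)·T), (r + u) = 0.0805 + 0.0066 = 0.0871
F = 80.56 · e^(0.0871 × 2/12) = 80.56 × 1.014623 = 81.7380
Value of long forward = (F − K)·e^(−rT) = (81.7380 − 88.05) · e^(−0.0805·2/12)
= -6.3120 × 0.986673 = -6.23

-$6.23 per barrel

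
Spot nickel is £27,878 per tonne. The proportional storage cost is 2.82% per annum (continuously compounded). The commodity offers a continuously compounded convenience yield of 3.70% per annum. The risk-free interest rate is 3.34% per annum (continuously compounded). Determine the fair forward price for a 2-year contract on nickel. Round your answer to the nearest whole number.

£29,284 per tonne

Net carry = r + u − y = 0.0334 + 0.0282 − 0.0370 = 0.0246
F = S·e^((r+u−y)T) = 27878 · e^(0.0246 × 2) = 27878 · e^0.049200
= 27878 × 1.050430 = £29,284 per tonne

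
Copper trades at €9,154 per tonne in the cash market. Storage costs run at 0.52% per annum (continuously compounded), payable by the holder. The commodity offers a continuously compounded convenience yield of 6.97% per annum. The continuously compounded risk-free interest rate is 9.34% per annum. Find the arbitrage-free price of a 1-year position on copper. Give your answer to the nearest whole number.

Net carry = r + u − y = 0.0934 + 0.0052 − 0.0697 = 0.0289
F = S·e^((r+u−y)T) = 9154 · e^(0.0289 × 12/12) = 9154 · e^0.028900
= 9154 × 1.029322 = €9,422 per tonne

€9,422 per tonne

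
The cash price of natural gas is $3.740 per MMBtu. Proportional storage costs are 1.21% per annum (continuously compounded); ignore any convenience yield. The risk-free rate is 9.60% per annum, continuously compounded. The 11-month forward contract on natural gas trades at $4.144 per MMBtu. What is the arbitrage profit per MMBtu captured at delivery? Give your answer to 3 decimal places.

$0.014 per MMBtu

Fair forward: F* = S·e^(carry·T), with carry = (r + u) = 0.0960 + 0.0121 = 0.1081
F* = 3.740 · e^(0.1081 × 11/12) = 3.740 · e^0.099092 = 3.740 × 1.104168 = $4.1296
Market $4.144 > fair $4.1296: forward overpriced → cash-and-carry (buy spot, short the forward).
At maturity, profit = |F_mkt − F*| = |4.144 − 4.1296| = $0.014 per MMBtu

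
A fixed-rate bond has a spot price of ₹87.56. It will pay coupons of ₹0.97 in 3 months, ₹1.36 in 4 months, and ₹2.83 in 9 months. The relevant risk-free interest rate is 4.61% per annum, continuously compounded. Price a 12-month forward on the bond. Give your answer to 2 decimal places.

PV(coupons) I = 0.97·e^(−0.0461·3/12) + 1.36·e^(−0.0461·4/12) + 2.83·e^(−0.0461·9/12)
I = 0.9589 + 1.3393 + 2.7338 = 5.0320
F = (S − I)·e^(rT) = (87.56 − 5.0320) · e^(0.0461·12/12)
= 82.5280 · e^0.046100 = 82.5280 × 1.047179 = ₹86.42

₹86.42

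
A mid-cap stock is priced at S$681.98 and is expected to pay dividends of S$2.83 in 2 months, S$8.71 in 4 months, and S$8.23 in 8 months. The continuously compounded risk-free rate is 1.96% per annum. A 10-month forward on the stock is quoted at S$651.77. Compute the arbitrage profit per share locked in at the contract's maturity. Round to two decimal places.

S$21.52 per share

PV(dividends) I = 2.83·e^(−0.0196·2/12) + 8.71·e^(−0.0196·4/12) + 8.23·e^(−0.0196·8/12) = 19.5972
Fair forward F* = (S − I)·e^(rT) = (681.98 − 19.5972)·e^0.016333 = 662.3828 × 1.016467 = 673.2903
Market S$651.77 < fair 673.2903: forward underpriced → reverse cash-and-carry (short the stock, invest proceeds at r, pay the dividends, go long the forward).
Profit at T = |F_mkt − F*| = |651.77 − 673.2903| = S$21.52 per share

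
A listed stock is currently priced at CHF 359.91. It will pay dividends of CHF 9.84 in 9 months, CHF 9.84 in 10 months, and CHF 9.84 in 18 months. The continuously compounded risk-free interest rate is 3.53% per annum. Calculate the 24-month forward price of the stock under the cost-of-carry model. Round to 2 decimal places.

CHF 355.69

PV(dividends) I = 9.84·e^(−0.0353·9/12) + 9.84·e^(−0.0353·10/12) + 9.84·e^(−0.0353·18/12)
I = 9.5829 + 9.5548 + 9.3325 = 28.4702
F = (S − I)·e^(rT) = (359.91 − 28.4702) · e^(0.0353·24/12)
= 331.4398 · e^0.070600 = 331.4398 × 1.073152 = CHF 355.69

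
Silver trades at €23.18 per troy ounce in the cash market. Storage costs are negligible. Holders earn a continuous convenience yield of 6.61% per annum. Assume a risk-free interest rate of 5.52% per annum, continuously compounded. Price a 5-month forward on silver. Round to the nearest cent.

Net carry = r + u − y = 0.0552 + 0.0000 − 0.0661 = -0.0109
F = S·e^((r+u−y)T) = 23.18 · e^(-0.0109 × 5/12) = 23.18 · e^-0.004542
= 23.18 × 0.995468 = €23.07 per troy ounce

€23.07 per troy ounce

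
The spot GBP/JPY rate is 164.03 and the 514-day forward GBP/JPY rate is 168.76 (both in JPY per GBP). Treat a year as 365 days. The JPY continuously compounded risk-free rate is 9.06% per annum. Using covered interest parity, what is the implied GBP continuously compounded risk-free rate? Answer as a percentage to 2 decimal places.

7.04%

F = S·e^((r_JPY − r_GBP)T) ⇒ r_GBP = r_JPY − ln(F/S)/T
ln(168.76/164.03) = 0.028428; /(514/365) = 0.020187
r_GBP = 0.0906 − 0.020187 = 0.070413
r_GBP = 7.04%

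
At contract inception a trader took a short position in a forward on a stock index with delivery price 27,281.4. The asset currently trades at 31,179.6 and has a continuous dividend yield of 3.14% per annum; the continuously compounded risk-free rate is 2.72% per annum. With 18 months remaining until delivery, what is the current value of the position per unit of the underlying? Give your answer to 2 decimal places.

-3554.37

Current fair forward for the remaining 18 months: F = S·e^((r − q)·T), (r − q) = 0.0272 − 0.0314 = -0.0042
F = 31179.6 · e^(-0.0042 × 18/12) = 31179.6 × 0.99371980 = 30983.7859
Value of long forward = (F − K)·e^(−rT) = (30983.7859 − 27281.4) · e^(−0.0272·18/12)
= 3702.3859 × 0.96002111 = 3554.37
Short position value = −(long value) = -3554.37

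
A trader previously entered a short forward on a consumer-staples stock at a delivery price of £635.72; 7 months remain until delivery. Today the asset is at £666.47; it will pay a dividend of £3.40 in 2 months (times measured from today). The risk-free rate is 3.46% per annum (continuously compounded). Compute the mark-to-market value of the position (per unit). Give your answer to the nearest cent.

PV(remaining dividends) I = 3.40·e^(−0.0346·2/12) = 3.3804
Current forward F = (S − I)·e^(rT) = (666.47 − 3.3804)·e^(0.0346·7/12) = 663.0896 × 1.020388 = 676.6087
Value (long) = (F − K)·e^(−rT) = (676.6087 − 635.72) × 0.980019 = 40.0717
Short position value = −(long value) = -£40.07

-£40.07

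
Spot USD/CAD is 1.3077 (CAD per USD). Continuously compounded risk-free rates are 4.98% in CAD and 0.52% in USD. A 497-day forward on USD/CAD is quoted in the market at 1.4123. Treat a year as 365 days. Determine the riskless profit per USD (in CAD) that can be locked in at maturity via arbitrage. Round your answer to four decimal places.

0.0227 per USD (in CAD)

Fair forward: F* = S·e^(carry·T), with carry = (r_CAD − r_USD) = 0.0498 − 0.0052 = 0.0446
F* = 1.3077 · e^(0.0446 × 497/365) = 1.3077 · e^0.060729 = 1.3077 × 1.062611 = 1.3896
Market 1.4123 > fair 1.3896: forward overpriced → cash-and-carry (buy spot, short the forward).
At maturity, profit = |F_mkt − F*| = |1.4123 − 1.3896| = 0.0227 per USD (in CAD)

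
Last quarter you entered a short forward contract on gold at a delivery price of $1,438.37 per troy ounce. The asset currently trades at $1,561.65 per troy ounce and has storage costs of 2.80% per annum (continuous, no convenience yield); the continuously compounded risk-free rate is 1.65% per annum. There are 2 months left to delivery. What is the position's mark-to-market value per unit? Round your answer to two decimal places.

-$134.53 per troy ounce

Current fair forward for the remaining 2 months: F = S·e^((r + u)·T), (r + u) = 0.0165 + 0.0280 = 0.0445
F = 1561.65 · e^(0.0445 × 2/12) = 1561.65 × 1.00744424 = 1573.2753
Value of long forward = (F − K)·e^(−rT) = (1573.2753 − 1438.37) · e^(−0.0165·2/12)
= 134.9053 × 0.99725378 = 134.53
Short position value = −(long value) = -$134.53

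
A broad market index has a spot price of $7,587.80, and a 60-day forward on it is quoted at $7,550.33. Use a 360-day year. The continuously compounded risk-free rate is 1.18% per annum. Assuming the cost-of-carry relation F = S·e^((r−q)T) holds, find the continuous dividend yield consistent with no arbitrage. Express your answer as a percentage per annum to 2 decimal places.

4.15%

From F = S·e^((r−q)T): (r − q) = ln(F/S)/T
ln(7550.33/7587.80) = ln(0.995062) = -0.004950
(r − q) = -0.004950 / (60/360) = -0.029700
q = r − ln(F/S)/T = 0.0118 + 0.029700 = 0.041500
q = 4.15%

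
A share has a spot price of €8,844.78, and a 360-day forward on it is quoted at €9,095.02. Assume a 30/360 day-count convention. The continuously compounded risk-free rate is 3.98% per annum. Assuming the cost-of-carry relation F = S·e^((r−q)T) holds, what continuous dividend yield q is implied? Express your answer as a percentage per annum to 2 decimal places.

1.19%

From F = S·e^((r−q)T): (r − q) = ln(F/S)/T
ln(9095.02/8844.78) = ln(1.028292) = 0.027899
(r − q) = 0.027899 / (360/360) = 0.027899
q = r − ln(F/S)/T = 0.0398 − 0.027899 = 0.011901
q = 1.19%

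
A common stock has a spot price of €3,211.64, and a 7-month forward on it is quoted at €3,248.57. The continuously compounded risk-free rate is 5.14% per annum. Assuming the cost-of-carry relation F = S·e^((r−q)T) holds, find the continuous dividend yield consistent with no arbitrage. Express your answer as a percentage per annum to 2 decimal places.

From F = S·e^((r−q)T): (r − q) = ln(F/S)/T
ln(3248.57/3211.64) = ln(1.011499) = 0.011433
(r − q) = 0.011433 / (7/12) = 0.019599
q = r − ln(F/S)/T = 0.0514 − 0.019599 = 0.031801
q = 3.18%

3.18%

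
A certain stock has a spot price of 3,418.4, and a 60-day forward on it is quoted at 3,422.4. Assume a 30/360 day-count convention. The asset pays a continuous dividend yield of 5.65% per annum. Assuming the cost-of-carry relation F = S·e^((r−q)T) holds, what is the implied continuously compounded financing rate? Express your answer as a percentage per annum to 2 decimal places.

From F = S·e^((r−q)T): (r − q) = ln(F/S)/T
ln(3422.4/3418.4) = ln(1.001170) = 0.001169
(r − q) = 0.001169 / (60/360) = 0.007014
r = ln(F/S)/T + q = 0.007014 + 0.0565 = 0.063514
r = 6.35%

6.35%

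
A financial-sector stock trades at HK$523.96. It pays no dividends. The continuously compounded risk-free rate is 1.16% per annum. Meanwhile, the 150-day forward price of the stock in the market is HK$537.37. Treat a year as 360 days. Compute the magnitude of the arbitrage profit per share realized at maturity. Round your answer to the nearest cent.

Fair forward: F* = S·e^(carry·T), with carry = r = 0.0116
F* = 523.96 · e^(0.0116 × 150/360) = 523.96 · e^0.004833 = 523.96 × 1.004845 = HK$526.4986
Market HK$537.37 > fair HK$526.4986: forward overpriced → cash-and-carry (buy spot, short the forward).
At maturity, profit = |F_mkt − F*| = |537.37 − 526.4986| = HK$10.87 per share

HK$10.87 per share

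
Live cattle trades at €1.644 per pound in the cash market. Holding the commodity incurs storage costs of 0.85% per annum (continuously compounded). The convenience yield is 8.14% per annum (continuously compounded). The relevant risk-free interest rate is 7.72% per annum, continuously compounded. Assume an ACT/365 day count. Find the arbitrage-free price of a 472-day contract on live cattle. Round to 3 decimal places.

€1.653 per pound

Net carry = r + u − y = 0.0772 + 0.0085 − 0.0814 = 0.0043
F = S·e^((r+u−y)T) = 1.644 · e^(0.0043 × 472/365) = 1.644 · e^0.005561
= 1.644 × 1.005576 = €1.653 per pound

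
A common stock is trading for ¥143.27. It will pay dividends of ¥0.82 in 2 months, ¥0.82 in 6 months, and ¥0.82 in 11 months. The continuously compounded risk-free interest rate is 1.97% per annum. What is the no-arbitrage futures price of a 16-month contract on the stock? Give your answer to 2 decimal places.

PV(dividends) I = 0.82·e^(−0.0197·2/12) + 0.82·e^(−0.0197·6/12) + 0.82·e^(−0.0197·11/12)
I = 0.8173 + 0.8120 + 0.8053 = 2.4346
F = (S − I)·e^(rT) = (143.27 − 2.4346) · e^(0.0197·16/12)
= 140.8354 · e^0.026267 = 140.8354 × 1.026615 = ¥144.58

¥144.58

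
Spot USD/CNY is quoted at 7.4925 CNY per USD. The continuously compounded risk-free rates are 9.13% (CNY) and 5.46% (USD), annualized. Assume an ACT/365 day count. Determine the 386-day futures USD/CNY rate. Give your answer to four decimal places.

F = S·e^((r_CNY − r_USD)T) = 7.4925 · e^((0.0913 − 0.0546) × 386/365)
= 7.4925 · e^0.038812 = 7.4925 × 1.039575
F = 7.7890 CNY per USD

7.7890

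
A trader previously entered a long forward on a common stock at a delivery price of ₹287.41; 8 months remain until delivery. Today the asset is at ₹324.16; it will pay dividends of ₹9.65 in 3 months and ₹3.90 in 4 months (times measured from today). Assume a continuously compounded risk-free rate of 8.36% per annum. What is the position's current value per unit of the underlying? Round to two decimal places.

₹39.09

PV(remaining dividends) I = 9.65·e^(−0.0836·3/12) + 3.90·e^(−0.0836·4/12) = 13.2432
Current forward F = (S − I)·e^(rT) = (324.16 − 13.2432)·e^(0.0836·8/12) = 310.9168 × 1.057316 = 328.7373
Value (long) = (F − K)·e^(−rT) = (328.7373 − 287.41) × 0.945791 = 39.0870
Value = ₹39.09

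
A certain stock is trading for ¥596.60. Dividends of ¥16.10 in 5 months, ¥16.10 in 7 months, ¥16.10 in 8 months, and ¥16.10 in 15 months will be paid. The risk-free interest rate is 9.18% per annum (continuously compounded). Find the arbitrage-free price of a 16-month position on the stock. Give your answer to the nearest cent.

PV(dividends) I = 16.10·e^(−0.0918·5/12) + 16.10·e^(−0.0918·7/12) + 16.10·e^(−0.0918·8/12) + 16.10·e^(−0.0918·15/12)
I = 15.4958 + 15.2605 + 15.1442 + 14.3546 = 60.2551
F = (S − I)·e^(rT) = (596.60 − 60.2551) · e^(0.0918·16/12)
= 536.3449 · e^0.122400 = 536.3449 × 1.130206 = ¥606.18

¥606.18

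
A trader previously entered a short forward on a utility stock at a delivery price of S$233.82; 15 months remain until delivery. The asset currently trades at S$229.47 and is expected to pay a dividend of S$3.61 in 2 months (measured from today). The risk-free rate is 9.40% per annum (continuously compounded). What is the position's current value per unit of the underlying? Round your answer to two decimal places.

PV(remaining dividends) I = 3.61·e^(−0.0940·2/12) = 3.5539
Current forward F = (S − I)·e^(rT) = (229.47 − 3.5539)·e^(0.0940·15/12) = 225.9161 × 1.124682 = 254.0838
Value (long) = (F − K)·e^(−rT) = (254.0838 − 233.82) × 0.889141 = 18.0174
Short position value = −(long value) = -S$18.02

-S$18.02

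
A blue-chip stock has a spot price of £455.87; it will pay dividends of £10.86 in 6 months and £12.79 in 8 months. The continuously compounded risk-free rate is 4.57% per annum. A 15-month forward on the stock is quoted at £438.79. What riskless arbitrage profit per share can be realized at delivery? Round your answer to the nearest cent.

PV(dividends) I = 10.86·e^(−0.0457·6/12) + 12.79·e^(−0.0457·8/12) = 23.0209
Fair forward F* = (S − I)·e^(rT) = (455.87 − 23.0209)·e^0.057125 = 432.8491 × 1.058788 = 458.2954
Market £438.79 < fair 458.2954: forward underpriced → reverse cash-and-carry (short the stock, invest proceeds at r, pay the dividends, go long the forward).
Profit at T = |F_mkt − F*| = |438.79 − 458.2954| = £19.51 per share

£19.51 per share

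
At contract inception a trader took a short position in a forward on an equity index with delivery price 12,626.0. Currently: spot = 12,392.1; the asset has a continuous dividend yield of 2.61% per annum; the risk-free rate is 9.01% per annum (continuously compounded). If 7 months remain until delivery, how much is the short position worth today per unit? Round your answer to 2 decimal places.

Current fair forward for the remaining 7 months: F = S·e^((r − q)·T), (r − q) = 0.0901 − 0.0261 = 0.0640
F = 12392.1 · e^(0.0640 × 7/12) = 12392.1 × 1.03803898 = 12863.4828
Value of long forward = (F − K)·e^(−rT) = (12863.4828 − 12626.0) · e^(−0.0901·7/12)
= 237.4828 × 0.94879897 = 225.32
Short position value = −(long value) = -225.32

-225.32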